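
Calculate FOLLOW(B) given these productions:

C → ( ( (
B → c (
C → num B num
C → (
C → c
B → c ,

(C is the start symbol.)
{ 'num' }

To compute FOLLOW(B), find every occurrence of B on a right-hand side N → α B β: add FIRST(β) \ {ε}, and if β is empty or nullable also add FOLLOW(N). Iterate to a fixed point.

In C → num B num: B is followed by num, add FIRST(num) \ {ε} = { 'num' }

Taking the union: FOLLOW(B) = { 'num' }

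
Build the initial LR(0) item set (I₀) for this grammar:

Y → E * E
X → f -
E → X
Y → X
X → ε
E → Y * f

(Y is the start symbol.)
First, augment the grammar with Y' → Y
I₀ = CLOSURE({ [Y' → . Y] }):
  [Y' → . Y] has the dot before Y: add [Y → . E * E], [Y → . X]
  [Y → . E * E] has the dot before E: add [E → . X], [E → . Y * f]
  [Y → . X] has the dot before X: add [X → . f -], [X → .]
No further items can be added.

I₀ = { [E → . X], [E → . Y * f], [X → . f -], [X → .], [Y → . E * E], [Y → . X], [Y' → . Y] }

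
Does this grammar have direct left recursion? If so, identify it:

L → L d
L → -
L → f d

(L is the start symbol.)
Yes, L is left-recursive

L → L d: LEFT RECURSIVE (starts with L)
L → -: starts with '-'
L → f d: starts with f

The grammar has direct left recursion on: L.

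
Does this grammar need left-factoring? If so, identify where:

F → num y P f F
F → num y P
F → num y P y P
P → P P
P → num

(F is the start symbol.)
Yes, F has productions with common prefix 'num y P'

Left-factoring is needed when two productions for the same non-terminal
share a common prefix on the right-hand side.

Productions for F:
  F → num y P f F
  F → num y P
  F → num y P y P
Productions for P:
  P → P P
  P → num

Found common prefix 'num y P' in productions for F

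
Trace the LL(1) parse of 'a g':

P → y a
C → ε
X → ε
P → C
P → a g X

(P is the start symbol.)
LL(1) parsing maintains a stack (initially the start symbol over $) and the input. At each step: if the stack top is a terminal, match it against the current input token; if it is a non-terminal N, replace it with the RHS of M[N, lookahead] (the unique production whose predict set contains the lookahead).

Stack is shown with the top on the left.

Stack    Input  Action
----------------------
P $      a g $  output P → a g X
a g X $  a g $  match 'a'
g X $    g $    match 'g'
X $      $      output X → ε
$        $      accept

The string is accepted.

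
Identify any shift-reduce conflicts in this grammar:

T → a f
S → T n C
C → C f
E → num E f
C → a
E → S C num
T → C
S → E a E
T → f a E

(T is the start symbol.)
Yes — I1: [T → C .] vs [C → C . f]; I3: [C → a .] vs [T → a . f]; I6: [T → f a E .] vs [S → E . a E]; I13: [S → E a E .] vs [S → E . a E]; I15: [S → T n C .] vs [C → C . f]

A shift-reduce conflict occurs when an LR(0) state has both:
  - a complete (reduce) item [A → α .] (dot at the end), and
  - a shift item [B → β . c γ] (dot before a terminal).

Augment with T' → T and build the canonical LR(0) collection (I0 = CLOSURE({[T' → . T]}), then GOTO on every symbol after a dot until no new states appear). It has 21 states:
  I0: { [C → . C f], [C → . a], [T → . C], [T → . a f], [T → . f a E], [T' → . T] }  — shift
  I1: { [C → C . f], [T → C .] }  — shift, reduce
  I2: { [T' → T .] }  — accept
  I3: { [C → a .], [T → a . f] }  — shift, reduce
  I4: { [T → f . a E] }  — shift
  I5: { [C → . C f], [C → . a], [E → . S C num], [E → . num E f], [S → . E a E], [S → . T n C], [T → . C], [T → . a f], [T → . f a E], [T → f a . E] }  — shift
  I6: { [S → E . a E], [T → f a E .] }  — shift, reduce
  I7: { [C → . C f], [C → . a], [E → S . C num] }  — shift
  I8: { [S → T . n C] }  — shift
  I9: { [C → . C f], [C → . a], [E → . S C num], [E → . num E f], [E → num . E f], [S → . E a E], [S → . T n C], [T → . C], [T → . a f], [T → . f a E] }  — shift
  I10: { [E → num E . f], [S → E . a E] }  — shift
  I11: { [C → . C f], [C → . a], [E → . S C num], [E → . num E f], [S → . E a E], [S → . T n C], [S → E a . E], [T → . C], [T → . a f], [T → . f a E] }  — shift
  I12: { [E → num E f .] }  — reduce
  I13: { [S → E . a E], [S → E a E .] }  — shift, reduce
  I14: { [C → . C f], [C → . a], [S → T n . C] }  — shift
  I15: { [C → C . f], [S → T n C .] }  — shift, reduce
  I16: { [C → a .] }  — reduce
  I17: { [C → C f .] }  — reduce
  I18: { [C → C . f], [E → S C . num] }  — shift
  I19: { [E → S C num .] }  — reduce
  I20: { [T → a f .] }  — reduce

I1 contains reduce item [T → C .] and shift item [C → C . f] — shift-reduce conflict.
I3 contains reduce item [C → a .] and shift item [T → a . f] — shift-reduce conflict.
I6 contains reduce item [T → f a E .] and shift item [S → E . a E] — shift-reduce conflict.
I13 contains reduce item [S → E a E .] and shift item [S → E . a E] — shift-reduce conflict.
I15 contains reduce item [S → T n C .] and shift item [C → C . f] — shift-reduce conflict.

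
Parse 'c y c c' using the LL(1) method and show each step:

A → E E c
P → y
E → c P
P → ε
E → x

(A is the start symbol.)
LL(1) parsing maintains a stack (initially the start symbol over $) and the input. At each step: if the stack top is a terminal, match it against the current input token; if it is a non-terminal N, replace it with the RHS of M[N, lookahead] (the unique production whose predict set contains the lookahead).

Stack is shown with the top on the left.

Stack      Input      Action
----------------------------
A $        c y c c $  output A → E E c
E E c $    c y c c $  output E → c P
c P E c $  c y c c $  match 'c'
P E c $    y c c $    output P → y
y E c $    y c c $    match 'y'
E c $      c c $      output E → c P
c P c $    c c $      match 'c'
P c $      c $        output P → ε
c $        c $        match 'c'
$          $          accept

The string is accepted.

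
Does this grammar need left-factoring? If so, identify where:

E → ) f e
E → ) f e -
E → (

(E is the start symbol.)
Left-factoring is needed when two productions for the same non-terminal
share a common prefix on the right-hand side.

Productions for E:
  E → ) f e
  E → ) f e -
  E → (

Found common prefix ') f e' in productions for E

Answer: Yes, E has productions with common prefix ') f e'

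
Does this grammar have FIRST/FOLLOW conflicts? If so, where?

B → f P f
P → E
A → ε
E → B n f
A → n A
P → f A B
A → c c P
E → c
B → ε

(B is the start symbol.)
Yes. B → f P f with FOLLOW(B) on { 'f' }

A FIRST/FOLLOW conflict occurs when a non-terminal N has a nullable alternative N → β (β ⇒* ε) and another alternative N → α with FIRST(α) ∩ FOLLOW(N) ≠ ∅: on such a lookahead the parser cannot decide between expanding α and letting N vanish via β.

Nullable non-terminals: A, B.

A: nullable alternative(s) A → ε; FOLLOW(A) = { 'f' }
  A → ε: FIRST \ {ε} = { } — this is the only nullable alternative, skip
  A → n A: FIRST \ {ε} = { 'n' } — disjoint from FOLLOW(A)
  A → c c P: FIRST \ {ε} = { 'c' } — disjoint from FOLLOW(A)

B: nullable alternative(s) B → ε; FOLLOW(B) = { $, 'f', 'n' }
  B → f P f: FIRST \ {ε} = { 'f' } — overlaps FOLLOW(B) on { 'f' }: CONFLICT
  B → ε: FIRST \ {ε} = { } — this is the only nullable alternative, skip

E, P have no nullable alternative, so no FIRST/FOLLOW check is needed there.

So the grammar has 1 FIRST/FOLLOW conflict (marked CONFLICT above).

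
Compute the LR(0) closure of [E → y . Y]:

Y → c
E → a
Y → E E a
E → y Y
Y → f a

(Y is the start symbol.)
To compute CLOSURE, for each item [A → α.Bβ] where B is a non-terminal, add [B → .γ] for all productions B → γ; repeat for the newly added items until nothing changes.

Start with: [E → y . Y]
  [E → y . Y] has the dot before Y: add [Y → . c], [Y → . E E a], [Y → . f a]
  [Y → . E E a] has the dot before E: add [E → . a], [E → . y Y]
No further items can be added.

CLOSURE = { [E → . a], [E → . y Y], [E → y . Y], [Y → . E E a], [Y → . c], [Y → . f a] }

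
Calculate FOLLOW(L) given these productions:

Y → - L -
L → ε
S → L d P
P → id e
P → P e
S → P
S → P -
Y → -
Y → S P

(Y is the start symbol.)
{ '-', 'd' }

To compute FOLLOW(L), find every occurrence of L on a right-hand side N → α L β: add FIRST(β) \ {ε}, and if β is empty or nullable also add FOLLOW(N). Iterate to a fixed point.

In Y → - L -: L is followed by '-', add FIRST('-') \ {ε} = { '-' }
In S → L d P: L is followed by d P, add FIRST(d P) \ {ε} = { 'd' }

Taking the union: FOLLOW(L) = { '-', 'd' }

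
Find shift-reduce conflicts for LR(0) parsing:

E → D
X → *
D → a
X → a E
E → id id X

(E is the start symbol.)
No shift-reduce conflicts

A shift-reduce conflict occurs when an LR(0) state has both:
  - a complete (reduce) item [A → α .] (dot at the end), and
  - a shift item [B → β . c γ] (dot before a terminal).

Augment with E' → E and build the canonical LR(0) collection (I0 = CLOSURE({[E' → . E]}), then GOTO on every symbol after a dot until no new states appear). It has 10 states:
  I0: { [D → . a], [E → . D], [E → . id id X], [E' → . E] }  — shift
  I1: { [E → D .] }  — reduce
  I2: { [E' → E .] }  — accept
  I3: { [D → a .] }  — reduce
  I4: { [E → id . id X] }  — shift
  I5: { [E → id id . X], [X → . *], [X → . a E] }  — shift
  I6: { [X → * .] }  — reduce
  I7: { [E → id id X .] }  — reduce
  I8: { [D → . a], [E → . D], [E → . id id X], [X → a . E] }  — shift
  I9: { [X → a E .] }  — reduce

No state contains both a complete item and a shift item.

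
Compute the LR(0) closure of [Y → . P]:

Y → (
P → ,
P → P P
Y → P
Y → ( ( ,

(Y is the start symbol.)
Start with: [Y → . P]
  [Y → . P] has the dot before P: add [P → . ,], [P → . P P]
No further items can be added.

CLOSURE = { [P → . ,], [P → . P P], [Y → . P] }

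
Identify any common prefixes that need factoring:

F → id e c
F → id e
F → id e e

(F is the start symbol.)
Yes, F has productions with common prefix 'id e'

Left-factoring is needed when two productions for the same non-terminal
share a common prefix on the right-hand side.

Productions for F:
  F → id e c
  F → id e
  F → id e e

Found common prefix 'id e' in productions for F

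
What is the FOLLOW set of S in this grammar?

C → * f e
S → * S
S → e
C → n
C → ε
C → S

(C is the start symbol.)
To compute FOLLOW(S), find every occurrence of S on a right-hand side N → α S β: add FIRST(β) \ {ε}, and if β is empty or nullable also add FOLLOW(N). Iterate to a fixed point.

In S → * S: S is at the end; this adds FOLLOW(S) to itself — nothing new
In C → S: S is at the end, add FOLLOW(C)

The FOLLOW sets referred to above (computed the same way, to a fixed point):
  FOLLOW(C) = { $ }

Taking the union: FOLLOW(S) = { $ }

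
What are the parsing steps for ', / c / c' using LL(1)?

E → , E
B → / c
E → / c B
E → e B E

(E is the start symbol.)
Stack is shown with the top on the left.

Stack    Input        Action
----------------------------
E $      , / c / c $  output E → , E
, E $    , / c / c $  match ','
E $      / c / c $    output E → / c B
/ c B $  / c / c $    match '/'
c B $    c / c $      match 'c'
B $      / c $        output B → / c
/ c $    / c $        match '/'
c $      c $          match 'c'
$        $            accept

The string is accepted.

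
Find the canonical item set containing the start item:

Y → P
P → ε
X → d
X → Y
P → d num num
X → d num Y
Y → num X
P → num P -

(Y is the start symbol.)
{ [P → . d num num], [P → . num P -], [P → .], [Y → . P], [Y → . num X], [Y' → . Y] }

First, augment the grammar with Y' → Y
I₀ = CLOSURE({ [Y' → . Y] }):
  [Y' → . Y] has the dot before Y: add [Y → . P], [Y → . num X]
  [Y → . P] has the dot before P: add [P → .], [P → . d num num], [P → . num P -]
No further items can be added.

I₀ = { [P → . d num num], [P → . num P -], [P → .], [Y → . P], [Y → . num X], [Y' → . Y] }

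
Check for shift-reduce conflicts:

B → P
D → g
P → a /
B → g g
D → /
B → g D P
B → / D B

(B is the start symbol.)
A shift-reduce conflict occurs when an LR(0) state has both:
  - a complete (reduce) item [A → α .] (dot at the end), and
  - a shift item [B → β . c γ] (dot before a terminal).

Augment with B' → B and build the canonical LR(0) collection (I0 = CLOSURE({[B' → . B]}), then GOTO on every symbol after a dot until no new states appear). It has 14 states:
  I0: { [B → . / D B], [B → . P], [B → . g D P], [B → . g g], [B' → . B], [P → . a /] }  — shift
  I1: { [B → / . D B], [D → . /], [D → . g] }  — shift
  I2: { [B' → B .] }  — accept
  I3: { [B → P .] }  — reduce
  I4: { [P → a . /] }  — shift
  I5: { [B → g . D P], [B → g . g], [D → . /], [D → . g] }  — shift
  I6: { [D → / .] }  — reduce
  I7: { [B → g D . P], [P → . a /] }  — shift
  I8: { [B → g g .], [D → g .] }  — 2 reduces
  I9: { [B → g D P .] }  — reduce
  I10: { [P → a / .] }  — reduce
  I11: { [B → . / D B], [B → . P], [B → . g D P], [B → . g g], [B → / D . B], [P → . a /] }  — shift
  I12: { [D → g .] }  — reduce
  I13: { [B → / D B .] }  — reduce

No state contains both a complete item and a shift item.

Answer: No shift-reduce conflicts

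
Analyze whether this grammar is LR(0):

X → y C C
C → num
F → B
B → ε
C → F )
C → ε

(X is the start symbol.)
Augment with X' → X and build the canonical LR(0) collection (I0 = CLOSURE({[X' → . X]}), then GOTO on every symbol after a dot until no new states appear). It has 9 states:
  I0: { [X → . y C C], [X' → . X] }  — shift
  I1: { [X' → X .] }  — accept
  I2: { [B → .], [C → . F )], [C → . num], [C → .], [F → . B], [X → y . C C] }  — shift, 2 reduces
  I3: { [F → B .] }  — reduce
  I4: { [B → .], [C → . F )], [C → . num], [C → .], [F → . B], [X → y C . C] }  — shift, 2 reduces
  I5: { [C → F . )] }  — shift
  I6: { [C → num .] }  — reduce
  I7: { [C → F ) .] }  — reduce
  I8: { [X → y C C .] }  — reduce

Conflict in state I2:
  Shift-reduce conflict between [B → .] and [C → . num]
So the grammar is NOT LR(0).

Answer: No. Shift-reduce conflict between [B → .] and [C → . num]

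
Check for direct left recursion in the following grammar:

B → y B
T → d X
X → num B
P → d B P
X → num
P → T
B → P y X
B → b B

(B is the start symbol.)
No direct left recursion

Direct left recursion occurs when N → N α for some non-terminal N (the right-hand side begins with the left-hand side itself).

B → y B: starts with y
T → d X: starts with d
X → num B: starts with num
P → d B P: starts with d
X → num: starts with num
P → T: starts with T
B → P y X: starts with P
B → b B: starts with b

No direct left recursion found.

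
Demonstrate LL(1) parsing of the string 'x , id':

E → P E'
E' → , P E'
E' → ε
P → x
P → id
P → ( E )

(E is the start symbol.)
LL(1) parsing maintains a stack (initially the start symbol over $) and the input. At each step: if the stack top is a terminal, match it against the current input token; if it is a non-terminal N, replace it with the RHS of M[N, lookahead] (the unique production whose predict set contains the lookahead).

Stack is shown with the top on the left.

Stack     Input     Action
--------------------------
E $       x , id $  output E → P E'
P E' $    x , id $  output P → x
x E' $    x , id $  match 'x'
E' $      , id $    output E' → , P E'
, P E' $  , id $    match ','
P E' $    id $      output P → id
id E' $   id $      match 'id'
E' $      $         output E' → ε
$         $         accept

The string is accepted.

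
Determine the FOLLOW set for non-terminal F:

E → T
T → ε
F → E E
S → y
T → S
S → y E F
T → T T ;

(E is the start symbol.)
{ $, ';', 'y' }

To compute FOLLOW(F), find every occurrence of F on a right-hand side N → α F β: add FIRST(β) \ {ε}, and if β is empty or nullable also add FOLLOW(N). Iterate to a fixed point.

In S → y E F: F is at the end, add FOLLOW(S)

The FOLLOW sets referred to above (computed the same way, to a fixed point):
  FOLLOW(S) = { $, ';', 'y' }

Taking the union: FOLLOW(F) = { $, ';', 'y' }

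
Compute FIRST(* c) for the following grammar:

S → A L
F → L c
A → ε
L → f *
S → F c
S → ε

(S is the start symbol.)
{ '*' }

To compute FIRST(* c), process the symbols left to right:
Symbol * is a terminal. Add '*' and stop.
FIRST(* c) = { '*' }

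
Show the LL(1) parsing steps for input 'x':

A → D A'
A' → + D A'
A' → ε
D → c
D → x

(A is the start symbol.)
Stack is shown with the top on the left.

Stack   Input  Action
---------------------
A $     x $    output A → D A'
D A' $  x $    output D → x
x A' $  x $    match 'x'
A' $    $      output A' → ε
$       $      accept

The string is accepted.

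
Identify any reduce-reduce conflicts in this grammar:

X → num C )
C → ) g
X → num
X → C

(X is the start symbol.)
No reduce-reduce conflicts

A reduce-reduce conflict occurs when an LR(0) state has two complete items [A → α .] and [B → β .] — both call for a reduction, and with no lookahead the parser cannot choose between them.

Augment with X' → X and build the canonical LR(0) collection (I0 = CLOSURE({[X' → . X]}), then GOTO on every symbol after a dot until no new states appear). It has 8 states:
  I0: { [C → . ) g], [X → . C], [X → . num C )], [X → . num], [X' → . X] }  — shift
  I1: { [C → ) . g] }  — shift
  I2: { [X → C .] }  — reduce
  I3: { [X' → X .] }  — accept
  I4: { [C → . ) g], [X → num . C )], [X → num .] }  — shift, reduce
  I5: { [X → num C . )] }  — shift
  I6: { [X → num C ) .] }  — reduce
  I7: { [C → ) g .] }  — reduce

No state contains more than one complete item.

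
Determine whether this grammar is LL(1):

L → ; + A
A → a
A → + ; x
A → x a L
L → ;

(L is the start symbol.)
A grammar is LL(1) if for each non-terminal N with multiple productions, the predict sets of those productions are pairwise disjoint, where PREDICT(N → α) = (FIRST(α) \ {ε}) ∪ (FOLLOW(N) if α ⇒* ε).

For L:
  PREDICT(L → ';' '+' A) = { ';' }
  PREDICT(L → ';') = { ';' }
For A:
  PREDICT(A → a) = { 'a' }
  PREDICT(A → '+' ';' x) = { '+' }
  PREDICT(A → x a L) = { 'x' }

Conflict found: Predict set conflict for L: { ';' }
The grammar is NOT LL(1).

Answer: No. Predict set conflict for L: { ';' }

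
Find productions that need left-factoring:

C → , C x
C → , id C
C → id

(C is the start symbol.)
Yes, C has productions with common prefix ','

Left-factoring is needed when two productions for the same non-terminal
share a common prefix on the right-hand side.

Productions for C:
  C → , C x
  C → , id C
  C → id

Found common prefix ',' in productions for C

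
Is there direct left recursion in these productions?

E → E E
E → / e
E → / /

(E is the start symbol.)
Yes, E is left-recursive

Direct left recursion occurs when N → N α for some non-terminal N (the right-hand side begins with the left-hand side itself).

E → E E: LEFT RECURSIVE (starts with E)
E → / e: starts with '/'
E → / /: starts with '/'

The grammar has direct left recursion on: E.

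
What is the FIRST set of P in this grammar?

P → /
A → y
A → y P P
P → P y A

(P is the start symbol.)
{ '/' }

To compute FIRST(P), examine every production with P on the left-hand side, reading each right-hand side left to right until a non-nullable symbol is reached.

From P → /:
  - '/' is a terminal: add '/' and stop
From P → P y A:
  - P is the symbol being defined: contributes nothing new
    P is not nullable, so stop

Collecting: FIRST(P) = { '/' }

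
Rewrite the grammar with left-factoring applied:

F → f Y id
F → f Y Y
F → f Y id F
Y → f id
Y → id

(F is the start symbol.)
Left-factoring transforms A → αβ₁ | αβ₂ into A → αA' and A' → β₁ | β₂
(α is the longest common prefix among the alternatives). Repeat until
no nonterminal has two alternatives with a common prefix.

Round 1: F has alternatives sharing prefix 'f Y'. Introduce F': F → f Y F'
  Add: F' → id
  Add: F' → Y
  Add: F' → id F

Round 2: F' has alternatives sharing prefix 'id'. Introduce F'': F' → id F''
  Add: F'' → ε
  Add: F'' → F

No remaining common prefixes — done.

Resulting grammar:
F → f Y F'
F' → id F''
F'' → ε
F'' → F
F' → Y
Y → f id
Y → id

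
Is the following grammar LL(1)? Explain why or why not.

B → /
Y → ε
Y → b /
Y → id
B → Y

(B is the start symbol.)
Relevant sets:
  FIRST(Y) = { 'b', 'id', ε }
  FOLLOW(B) = { $ }
  FOLLOW(Y) = { $ }

For B:
  PREDICT(B → '/') = { '/' }
  PREDICT(B → Y) = { $, 'b', 'id' }
For Y:
  PREDICT(Y → ε) = { $ }
  PREDICT(Y → b '/') = { 'b' }
  PREDICT(Y → id) = { 'id' }

All predict sets are disjoint. The grammar IS LL(1).

Answer: Yes, the grammar is LL(1).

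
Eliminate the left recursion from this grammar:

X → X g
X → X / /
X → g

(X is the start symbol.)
X is directly left-recursive. The standard transformation for
  A → A α₁ | ... | A α_m | β₁ | ... | β_n
is
  A  → β₁ A' | ... | β_n A'
  A' → α₁ A' | ... | α_m A' | ε

X → g becomes X → g X'
X → X g becomes X' → g X'
X → X / / becomes X' → / / X'
Add X' → ε

Resulting grammar:
X → g X'
X' → g X'
X' → / / X'
X' → ε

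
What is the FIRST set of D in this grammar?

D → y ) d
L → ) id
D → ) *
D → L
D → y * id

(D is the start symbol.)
{ ')', 'y' }

FIRST sets of the other non-terminals involved (by the same procedure, iterated to a fixed point):
  FIRST(L) = { ')' }

From D → y ) d:
  - y is a terminal: add 'y' and stop
From D → ) *:
  - ')' is a terminal: add ')' and stop
From D → L:
  - L is a non-terminal: add FIRST(L) \ {ε} = { ')' }
    L is not nullable, so stop
From D → y * id:
  - y is a terminal: add 'y' and stop

Collecting: FIRST(D) = { ')', 'y' }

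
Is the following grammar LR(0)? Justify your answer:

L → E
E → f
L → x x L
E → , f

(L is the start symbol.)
A grammar is LR(0) if no state in the canonical LR(0) collection has:
  - both a shift item (dot before a terminal) and a complete item (shift-reduce conflict), or
  - two or more complete items (reduce-reduce conflict; the accept item [L' → L .] counts as a complete item here).

Augment with L' → L and build the canonical LR(0) collection (I0 = CLOSURE({[L' → . L]}), then GOTO on every symbol after a dot until no new states appear). It has 9 states:
  I0: { [E → . , f], [E → . f], [L → . E], [L → . x x L], [L' → . L] }  — shift
  I1: { [E → , . f] }  — shift
  I2: { [L → E .] }  — reduce
  I3: { [L' → L .] }  — accept
  I4: { [E → f .] }  — reduce
  I5: { [L → x . x L] }  — shift
  I6: { [E → . , f], [E → . f], [L → . E], [L → . x x L], [L → x x . L] }  — shift
  I7: { [L → x x L .] }  — reduce
  I8: { [E → , f .] }  — reduce

Every state is either a pure shift/goto state or contains exactly one complete item and nothing to shift — no conflicts. The grammar is LR(0).

Answer: Yes, the grammar is LR(0)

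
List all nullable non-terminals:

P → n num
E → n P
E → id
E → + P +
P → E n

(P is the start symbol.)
None

There are no ε-productions, so no non-terminal can derive ε.
No non-terminals are nullable.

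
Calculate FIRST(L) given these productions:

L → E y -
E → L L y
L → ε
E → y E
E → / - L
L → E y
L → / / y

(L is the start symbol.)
{ '/', 'y', ε }

To compute FIRST(L), examine every production with L on the left-hand side, reading each right-hand side left to right until a non-nullable symbol is reached.

FIRST sets of the other non-terminals involved (by the same procedure, iterated to a fixed point):
  FIRST(E) = { '/', 'y' }

From L → E y -:
  - E is a non-terminal: add FIRST(E) \ {ε} = { '/', 'y' }
    E is not nullable, so stop
From L → ε:
  - ε-production, so ε ∈ FIRST(L)
From L → E y:
  - E is a non-terminal: add FIRST(E) \ {ε} = { '/', 'y' }
    E is not nullable, so stop
From L → / / y:
  - '/' is a terminal: add '/' and stop

Collecting: FIRST(L) = { '/', 'y', ε }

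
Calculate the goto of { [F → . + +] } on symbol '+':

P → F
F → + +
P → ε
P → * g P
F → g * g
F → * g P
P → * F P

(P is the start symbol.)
{ [F → + . +] }

GOTO(I, '+') = CLOSURE({ [A → αX.β] : [A → α.Xβ] ∈ I, X = '+' })

Items with dot before '+', with the dot advanced:
  [F → . + +] → [F → + . +]
Closure adds nothing (no advanced item has the dot before a non-terminal).

GOTO = { [F → + . +] }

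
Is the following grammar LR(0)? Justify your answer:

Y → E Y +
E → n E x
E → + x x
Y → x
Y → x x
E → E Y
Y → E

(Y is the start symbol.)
No. Shift-reduce conflict between [Y → E .] and [E → . + x x]

Augment with Y' → Y and build the canonical LR(0) collection (I0 = CLOSURE({[Y' → . Y]}), then GOTO on every symbol after a dot until no new states appear). It has 14 states:
  I0: { [E → . + x x], [E → . E Y], [E → . n E x], [Y → . E Y +], [Y → . E], [Y → . x x], [Y → . x], [Y' → . Y] }  — shift
  I1: { [E → + . x x] }  — shift
  I2: { [E → . + x x], [E → . E Y], [E → . n E x], [E → E . Y], [Y → . E Y +], [Y → . E], [Y → . x x], [Y → . x], [Y → E . Y +], [Y → E .] }  — shift, reduce
  I3: { [Y' → Y .] }  — accept
  I4: { [E → . + x x], [E → . E Y], [E → . n E x], [E → n . E x] }  — shift
  I5: { [Y → x . x], [Y → x .] }  — shift, reduce
  I6: { [Y → x x .] }  — reduce
  I7: { [E → . + x x], [E → . E Y], [E → . n E x], [E → E . Y], [E → n E . x], [Y → . E Y +], [Y → . E], [Y → . x x], [Y → . x] }  — shift
  I8: { [E → E Y .] }  — reduce
  I9: { [E → n E x .], [Y → x . x], [Y → x .] }  — shift, 2 reduces
  I10: { [E → E Y .], [Y → E Y . +] }  — shift, reduce
  I11: { [Y → E Y + .] }  — reduce
  I12: { [E → + x . x] }  — shift
  I13: { [E → + x x .] }  — reduce

Conflict in state I2:
  Shift-reduce conflict between [Y → E .] and [E → . + x x]
So the grammar is NOT LR(0).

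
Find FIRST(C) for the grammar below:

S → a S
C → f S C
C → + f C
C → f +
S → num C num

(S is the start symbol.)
{ '+', 'f' }

From C → f S C:
  - f is a terminal: add 'f' and stop
From C → + f C:
  - '+' is a terminal: add '+' and stop
From C → f +:
  - f is a terminal: add 'f' and stop

Collecting: FIRST(C) = { '+', 'f' }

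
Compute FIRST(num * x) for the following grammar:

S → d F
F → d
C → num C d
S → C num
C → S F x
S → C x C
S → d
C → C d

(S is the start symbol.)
{ 'num' }

To compute FIRST(num * x), process the symbols left to right:
Symbol num is a terminal. Add 'num' and stop.
FIRST(num * x) = { 'num' }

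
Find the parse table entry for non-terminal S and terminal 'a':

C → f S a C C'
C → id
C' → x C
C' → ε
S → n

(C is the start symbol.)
To find M[S, 'a'], we find productions for S where 'a' is in the predict set (PREDICT(N → α) = (FIRST(α) \ {ε}) ∪ (FOLLOW(N) if α ⇒* ε)).

S → n: PREDICT = { 'n' }

M[S, 'a'] is empty (no production applies)

Answer: Empty (error entry)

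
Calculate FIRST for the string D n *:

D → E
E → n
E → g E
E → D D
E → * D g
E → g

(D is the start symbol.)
{ '*', 'g', 'n' }

FIRST sets of the non-terminals involved (from the grammar, by fixed-point iteration):
  FIRST(D) = { '*', 'g', 'n' }

To compute FIRST(D n *), process the symbols left to right:
Symbol D is a non-terminal. Add FIRST(D) \ {ε} = { '*', 'g', 'n' }
D is not nullable (ε ∉ FIRST(D)), so stop here.
FIRST(D n *) = { '*', 'g', 'n' }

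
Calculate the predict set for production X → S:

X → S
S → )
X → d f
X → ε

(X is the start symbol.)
{ ')' }

PREDICT(X → S) = (FIRST(RHS) \ {ε}) ∪ (FOLLOW(X) if ε ∈ FIRST(RHS), i.e. RHS ⇒* ε)
FIRST(S) = { ')' }
FIRST(S) = { ')' }
ε ∉ FIRST(S), so FOLLOW(X) is not added.
PREDICT(X → S) = { ')' }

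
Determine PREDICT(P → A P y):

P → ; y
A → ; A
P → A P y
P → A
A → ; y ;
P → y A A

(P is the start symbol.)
{ ';' }

PREDICT(P → A P y) = (FIRST(RHS) \ {ε}) ∪ (FOLLOW(P) if ε ∈ FIRST(RHS), i.e. RHS ⇒* ε)
FIRST(A) = { ';' }
FIRST(A P y) = { ';' }
ε ∉ FIRST(A P y), so FOLLOW(P) is not added.
PREDICT(P → A P y) = { ';' }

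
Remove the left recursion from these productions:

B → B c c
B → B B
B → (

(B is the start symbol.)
B is directly left-recursive. The standard transformation for
  A → A α₁ | ... | A α_m | β₁ | ... | β_n
is
  A  → β₁ A' | ... | β_n A'
  A' → α₁ A' | ... | α_m A' | ε

B → ( becomes B → ( B'
B → B c c becomes B' → c c B'
B → B B becomes B' → B B'
Add B' → ε

Resulting grammar:
B → ( B'
B' → c c B'
B' → B B'
B' → ε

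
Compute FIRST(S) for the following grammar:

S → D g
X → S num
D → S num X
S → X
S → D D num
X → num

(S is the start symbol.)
FIRST sets of the other non-terminals involved (by the same procedure, iterated to a fixed point):
  FIRST(D) = { 'num' }
  FIRST(X) = { 'num' }

From S → D g:
  - D is a non-terminal: add FIRST(D) \ {ε} = { 'num' }
    D is not nullable, so stop
From S → X:
  - X is a non-terminal: add FIRST(X) \ {ε} = { 'num' }
    X is not nullable, so stop
From S → D D num:
  - D is a non-terminal: add FIRST(D) \ {ε} = { 'num' }
    D is not nullable, so stop

Collecting: FIRST(S) = { 'num' }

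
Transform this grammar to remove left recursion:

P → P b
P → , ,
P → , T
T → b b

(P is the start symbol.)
P → , , P'
P → , T P'
P' → b P'
P' → ε
T → b b

P is directly left-recursive. The standard transformation for
  A → A α₁ | ... | A α_m | β₁ | ... | β_n
is
  A  → β₁ A' | ... | β_n A'
  A' → α₁ A' | ... | α_m A' | ε

P → , , becomes P → , , P'
P → , T becomes P → , T P'
P → P b becomes P' → b P'
Add P' → ε

Productions for other non-terminals are unchanged:
  T → b b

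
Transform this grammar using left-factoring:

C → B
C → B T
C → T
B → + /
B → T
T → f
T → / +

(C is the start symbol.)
Left-factoring transforms A → αβ₁ | αβ₂ into A → αA' and A' → β₁ | β₂
(α is the longest common prefix among the alternatives). Repeat until
no nonterminal has two alternatives with a common prefix.

Round 1: C has alternatives sharing prefix 'B'. Introduce C': C → B C'
  Add: C' → ε
  Add: C' → T

No remaining common prefixes — done.

Resulting grammar:
C → B C'
C' → ε
C' → T
C → T
B → + /
B → T
T → f
T → / +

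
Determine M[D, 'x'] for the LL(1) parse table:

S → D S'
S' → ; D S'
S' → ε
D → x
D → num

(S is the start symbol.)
D → x

To find M[D, 'x'], we find productions for D where 'x' is in the predict set (PREDICT(N → α) = (FIRST(α) \ {ε}) ∪ (FOLLOW(N) if α ⇒* ε)).

D → x: PREDICT = { 'x' }
  'x' is in predict set, so this production goes in M[D, 'x']
D → num: PREDICT = { 'num' }

M[D, 'x'] = D → x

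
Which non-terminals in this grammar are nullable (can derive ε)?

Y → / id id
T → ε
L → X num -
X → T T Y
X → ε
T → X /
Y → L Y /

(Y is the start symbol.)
{ 'T', 'X' }

ε-productions: T → ε, X → ε
So T, X are immediately nullable.
No further non-terminal can be added: every production for the remaining non-terminals contains a terminal or a non-nullable non-terminal.
Nullable = { 'T', 'X' }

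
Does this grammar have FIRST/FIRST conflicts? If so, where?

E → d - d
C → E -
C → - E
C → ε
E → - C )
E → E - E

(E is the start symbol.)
A FIRST/FIRST conflict occurs when two productions N → α and N → β for the same non-terminal have FIRST(α) ∩ FIRST(β) ≠ ∅ (with ε ∈ FIRST of a nullable right-hand side, so two nullable alternatives also conflict).

FIRST sets of the non-terminals at (or reachable through a nullable prefix from) the front of some alternative:
  FIRST(E) = { '-', 'd' }

Productions for E:
  E → d - d: FIRST = { 'd' }
  E → - C ): FIRST = { '-' }
  E → E - E: FIRST = { '-', 'd' }
Productions for C:
  C → E -: FIRST = { '-', 'd' }
  C → - E: FIRST = { '-' }
  C → ε: FIRST = { ε }

Conflict for E: E → d - d and E → E - E
  Overlap: { 'd' }
Conflict for E: E → - C ) and E → E - E
  Overlap: { '-' }
Conflict for C: C → E - and C → - E
  Overlap: { '-' }

Answer: Yes. E → d '-' d / E → E '-' E on { 'd' }; E → '-' C ')' / E → E '-' E on { '-' }; C → E '-' / C → '-' E on { '-' }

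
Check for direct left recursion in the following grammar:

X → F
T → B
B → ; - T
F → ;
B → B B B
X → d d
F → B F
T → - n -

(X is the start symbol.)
Yes, B is left-recursive

X → F: starts with F
T → B: starts with B
B → ; - T: starts with ';'
F → ;: starts with ';'
B → B B B: LEFT RECURSIVE (starts with B)
X → d d: starts with d
F → B F: starts with B
T → - n -: starts with '-'

The grammar has direct left recursion on: B.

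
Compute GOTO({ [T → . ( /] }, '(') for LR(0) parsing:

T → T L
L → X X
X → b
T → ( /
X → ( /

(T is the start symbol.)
{ [T → ( . /] }

GOTO(I, '(') = CLOSURE({ [A → αX.β] : [A → α.Xβ] ∈ I, X = '(' })

Items with dot before '(', with the dot advanced:
  [T → . ( /] → [T → ( . /]
Closure adds nothing (no advanced item has the dot before a non-terminal).

GOTO = { [T → ( . /] }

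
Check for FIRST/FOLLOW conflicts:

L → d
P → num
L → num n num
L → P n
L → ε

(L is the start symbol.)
No FIRST/FOLLOW conflicts.

Nullable non-terminals: L.
FIRST sets used below: FIRST(P) = { 'num' }

L: nullable alternative(s) L → ε; FOLLOW(L) = { $ }
  L → d: FIRST \ {ε} = { 'd' } — disjoint from FOLLOW(L)
  L → num n num: FIRST \ {ε} = { 'num' } — disjoint from FOLLOW(L)
  L → P n: FIRST \ {ε} = { 'num' } — disjoint from FOLLOW(L)
  L → ε: FIRST \ {ε} = { } — this is the only nullable alternative, skip

P has no nullable alternative, so no FIRST/FOLLOW check is needed there.

No FIRST/FOLLOW conflicts found.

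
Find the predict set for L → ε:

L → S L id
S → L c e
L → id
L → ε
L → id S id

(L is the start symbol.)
PREDICT(L → ε) = (FIRST(RHS) \ {ε}) ∪ (FOLLOW(L) if ε ∈ FIRST(RHS), i.e. RHS ⇒* ε)
The right-hand side is ε (FIRST(ε) = { ε }), so the predict set is FOLLOW(L) = { $, 'c', 'id' }
PREDICT(L → ε) = { $, 'c', 'id' }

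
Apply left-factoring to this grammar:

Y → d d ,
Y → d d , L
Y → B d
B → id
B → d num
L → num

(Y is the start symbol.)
Left-factoring transforms A → αβ₁ | αβ₂ into A → αA' and A' → β₁ | β₂
(α is the longest common prefix among the alternatives). Repeat until
no nonterminal has two alternatives with a common prefix.

Round 1: Y has alternatives sharing prefix 'd d ,'. Introduce Y': Y → d d , Y'
  Add: Y' → ε
  Add: Y' → L

No remaining common prefixes — done.

Resulting grammar:
Y → d d , Y'
Y' → ε
Y' → L
Y → B d
B → id
B → d num
L → num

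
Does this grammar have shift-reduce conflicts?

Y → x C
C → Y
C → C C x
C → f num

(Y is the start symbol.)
Augment with Y' → Y and build the canonical LR(0) collection (I0 = CLOSURE({[Y' → . Y]}), then GOTO on every symbol after a dot until no new states appear). It has 9 states:
  I0: { [Y → . x C], [Y' → . Y] }  — shift
  I1: { [Y' → Y .] }  — accept
  I2: { [C → . C C x], [C → . Y], [C → . f num], [Y → . x C], [Y → x . C] }  — shift
  I3: { [C → . C C x], [C → . Y], [C → . f num], [C → C . C x], [Y → . x C], [Y → x C .] }  — shift, reduce
  I4: { [C → Y .] }  — reduce
  I5: { [C → f . num] }  — shift
  I6: { [C → f num .] }  — reduce
  I7: { [C → . C C x], [C → . Y], [C → . f num], [C → C . C x], [C → C C . x], [Y → . x C] }  — shift
  I8: { [C → . C C x], [C → . Y], [C → . f num], [C → C C x .], [Y → . x C], [Y → x . C] }  — shift, reduce

I3 contains reduce item [Y → x C .] and shift items [C → . f num], [Y → . x C] — shift-reduce conflict.
I8 contains reduce item [C → C C x .] and shift items [C → . f num], [Y → . x C] — shift-reduce conflict.

Answer: Yes — I3: [Y → x C .] vs [C → . f num]; I8: [C → C C x .] vs [C → . f num]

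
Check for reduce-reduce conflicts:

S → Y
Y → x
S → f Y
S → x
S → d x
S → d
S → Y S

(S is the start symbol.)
A reduce-reduce conflict occurs when an LR(0) state has two complete items [A → α .] and [B → β .] — both call for a reduction, and with no lookahead the parser cannot choose between them.

Augment with S' → S and build the canonical LR(0) collection (I0 = CLOSURE({[S' → . S]}), then GOTO on every symbol after a dot until no new states appear). It has 10 states:
  I0: { [S → . Y S], [S → . Y], [S → . d x], [S → . d], [S → . f Y], [S → . x], [S' → . S], [Y → . x] }  — shift
  I1: { [S' → S .] }  — accept
  I2: { [S → . Y S], [S → . Y], [S → . d x], [S → . d], [S → . f Y], [S → . x], [S → Y . S], [S → Y .], [Y → . x] }  — shift, reduce
  I3: { [S → d . x], [S → d .] }  — shift, reduce
  I4: { [S → f . Y], [Y → . x] }  — shift
  I5: { [S → x .], [Y → x .] }  — 2 reduces
  I6: { [S → f Y .] }  — reduce
  I7: { [Y → x .] }  — reduce
  I8: { [S → d x .] }  — reduce
  I9: { [S → Y S .] }  — reduce

I5 contains complete items [S → x .], [Y → x .] — reduce-reduce conflict.

Answer: Yes — I5: [S → x .] vs [Y → x .]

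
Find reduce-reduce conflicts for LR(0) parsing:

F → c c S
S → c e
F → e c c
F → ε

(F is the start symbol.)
No reduce-reduce conflicts

A reduce-reduce conflict occurs when an LR(0) state has two complete items [A → α .] and [B → β .] — both call for a reduction, and with no lookahead the parser cannot choose between them.

Augment with F' → F and build the canonical LR(0) collection (I0 = CLOSURE({[F' → . F]}), then GOTO on every symbol after a dot until no new states appear). It has 10 states:
  I0: { [F → . c c S], [F → . e c c], [F → .], [F' → . F] }  — shift, reduce
  I1: { [F' → F .] }  — accept
  I2: { [F → c . c S] }  — shift
  I3: { [F → e . c c] }  — shift
  I4: { [F → e c . c] }  — shift
  I5: { [F → e c c .] }  — reduce
  I6: { [F → c c . S], [S → . c e] }  — shift
  I7: { [F → c c S .] }  — reduce
  I8: { [S → c . e] }  — shift
  I9: { [S → c e .] }  — reduce

No state contains more than one complete item.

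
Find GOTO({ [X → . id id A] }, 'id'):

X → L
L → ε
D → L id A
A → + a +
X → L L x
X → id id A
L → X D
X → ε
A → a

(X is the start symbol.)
GOTO(I, 'id') = CLOSURE({ [A → αX.β] : [A → α.Xβ] ∈ I, X = 'id' })

Items with dot before 'id', with the dot advanced:
  [X → . id id A] → [X → id . id A]
Closure adds nothing (no advanced item has the dot before a non-terminal).

GOTO = { [X → id . id A] }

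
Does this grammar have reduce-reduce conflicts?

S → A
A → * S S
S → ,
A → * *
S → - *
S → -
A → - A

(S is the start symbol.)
A reduce-reduce conflict occurs when an LR(0) state has two complete items [A → α .] and [B → β .] — both call for a reduction, and with no lookahead the parser cannot choose between them.

Augment with S' → S and build the canonical LR(0) collection (I0 = CLOSURE({[S' → . S]}), then GOTO on every symbol after a dot until no new states appear). It has 12 states:
  I0: { [A → . * *], [A → . * S S], [A → . - A], [S → . ,], [S → . - *], [S → . -], [S → . A], [S' → . S] }  — shift
  I1: { [A → * . *], [A → * . S S], [A → . * *], [A → . * S S], [A → . - A], [S → . ,], [S → . - *], [S → . -], [S → . A] }  — shift
  I2: { [S → , .] }  — reduce
  I3: { [A → - . A], [A → . * *], [A → . * S S], [A → . - A], [S → - . *], [S → - .] }  — shift, reduce
  I4: { [S → A .] }  — reduce
  I5: { [S' → S .] }  — accept
  I6: { [A → * . *], [A → * . S S], [A → . * *], [A → . * S S], [A → . - A], [S → - * .], [S → . ,], [S → . - *], [S → . -], [S → . A] }  — shift, reduce
  I7: { [A → - . A], [A → . * *], [A → . * S S], [A → . - A] }  — shift
  I8: { [A → - A .] }  — reduce
  I9: { [A → * * .], [A → * . *], [A → * . S S], [A → . * *], [A → . * S S], [A → . - A], [S → . ,], [S → . - *], [S → . -], [S → . A] }  — shift, reduce
  I10: { [A → * S . S], [A → . * *], [A → . * S S], [A → . - A], [S → . ,], [S → . - *], [S → . -], [S → . A] }  — shift
  I11: { [A → * S S .] }  — reduce

No state contains more than one complete item.

Answer: No reduce-reduce conflicts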